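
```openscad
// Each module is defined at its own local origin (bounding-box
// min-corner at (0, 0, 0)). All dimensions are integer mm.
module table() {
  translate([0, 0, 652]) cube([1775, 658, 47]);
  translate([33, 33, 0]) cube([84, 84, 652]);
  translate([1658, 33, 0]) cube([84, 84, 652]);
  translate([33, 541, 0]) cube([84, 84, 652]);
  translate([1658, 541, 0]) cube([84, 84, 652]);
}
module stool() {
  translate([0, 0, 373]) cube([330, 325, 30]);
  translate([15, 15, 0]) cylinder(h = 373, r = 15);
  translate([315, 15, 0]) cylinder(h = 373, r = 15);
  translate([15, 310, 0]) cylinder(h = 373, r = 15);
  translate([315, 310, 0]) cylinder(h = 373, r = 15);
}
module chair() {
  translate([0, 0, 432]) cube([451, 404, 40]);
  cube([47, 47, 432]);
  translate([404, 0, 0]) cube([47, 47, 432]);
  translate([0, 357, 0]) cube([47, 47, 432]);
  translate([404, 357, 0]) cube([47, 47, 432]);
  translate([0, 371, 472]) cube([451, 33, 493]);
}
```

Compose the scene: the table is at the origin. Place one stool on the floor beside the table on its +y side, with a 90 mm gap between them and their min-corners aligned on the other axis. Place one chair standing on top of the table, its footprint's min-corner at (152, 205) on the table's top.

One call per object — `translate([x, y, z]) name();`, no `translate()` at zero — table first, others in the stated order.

table();
translate([0, 748, 0]) stool();
translate([152, 205, 699]) chair();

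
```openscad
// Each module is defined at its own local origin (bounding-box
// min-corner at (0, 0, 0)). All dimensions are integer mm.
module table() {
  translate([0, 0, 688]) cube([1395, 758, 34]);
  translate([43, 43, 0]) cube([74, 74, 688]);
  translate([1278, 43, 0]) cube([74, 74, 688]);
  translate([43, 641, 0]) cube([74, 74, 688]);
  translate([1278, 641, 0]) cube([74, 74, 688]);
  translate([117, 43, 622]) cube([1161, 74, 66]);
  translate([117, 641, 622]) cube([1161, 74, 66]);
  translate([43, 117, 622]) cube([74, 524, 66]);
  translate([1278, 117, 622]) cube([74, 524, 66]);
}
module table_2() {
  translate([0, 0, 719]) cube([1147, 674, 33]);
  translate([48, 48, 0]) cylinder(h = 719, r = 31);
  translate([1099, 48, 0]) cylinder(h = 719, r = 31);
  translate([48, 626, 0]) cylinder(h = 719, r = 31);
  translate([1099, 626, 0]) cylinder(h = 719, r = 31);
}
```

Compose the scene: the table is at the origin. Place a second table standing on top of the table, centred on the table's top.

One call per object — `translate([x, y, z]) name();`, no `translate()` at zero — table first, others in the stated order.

table();
translate([124, 42, 722]) table_2();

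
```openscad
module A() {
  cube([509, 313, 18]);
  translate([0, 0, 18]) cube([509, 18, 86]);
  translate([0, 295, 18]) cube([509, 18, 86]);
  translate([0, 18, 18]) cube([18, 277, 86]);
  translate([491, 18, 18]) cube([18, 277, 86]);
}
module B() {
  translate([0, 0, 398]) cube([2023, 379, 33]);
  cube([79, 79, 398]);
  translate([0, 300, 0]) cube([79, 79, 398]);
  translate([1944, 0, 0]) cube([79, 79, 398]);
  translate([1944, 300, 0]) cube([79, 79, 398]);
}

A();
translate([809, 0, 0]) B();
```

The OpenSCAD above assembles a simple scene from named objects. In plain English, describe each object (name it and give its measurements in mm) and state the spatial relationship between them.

A is an open storage box with external size 509×313×104 mm and wall thickness 18 mm (the base is also 18 mm thick). The base covers the whole footprint; the four walls stand on the base, with the y-facing walls full-width and the x-facing walls fitting between their inner faces.

B is a long wooden bench with a 2023 mm (x) × 379 mm (y) seat, 33 mm thick, its top surface 431 mm above the floor. Four 79 mm square legs at the seat corners, flush with the edges, run from z = 0 to the seat underside.

The bench is on the floor beside the open box on its +x side.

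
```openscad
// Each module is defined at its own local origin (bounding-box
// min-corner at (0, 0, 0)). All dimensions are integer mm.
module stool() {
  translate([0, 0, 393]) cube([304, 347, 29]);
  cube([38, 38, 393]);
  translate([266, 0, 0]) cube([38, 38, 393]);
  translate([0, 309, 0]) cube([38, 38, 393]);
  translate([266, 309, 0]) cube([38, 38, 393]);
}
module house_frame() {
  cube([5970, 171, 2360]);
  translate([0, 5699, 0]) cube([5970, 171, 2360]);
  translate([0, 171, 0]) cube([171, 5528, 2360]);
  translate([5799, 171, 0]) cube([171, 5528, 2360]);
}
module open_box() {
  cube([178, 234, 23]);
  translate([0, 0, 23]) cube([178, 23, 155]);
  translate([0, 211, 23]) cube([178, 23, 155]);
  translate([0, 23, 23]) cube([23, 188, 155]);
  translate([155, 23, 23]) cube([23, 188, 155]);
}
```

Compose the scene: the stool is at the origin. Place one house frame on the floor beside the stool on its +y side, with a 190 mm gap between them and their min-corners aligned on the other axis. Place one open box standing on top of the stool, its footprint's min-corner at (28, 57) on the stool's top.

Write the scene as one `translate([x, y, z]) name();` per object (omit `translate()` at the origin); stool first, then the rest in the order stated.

stool();
translate([0, 537, 0]) house_frame();
translate([28, 57, 422]) open_box();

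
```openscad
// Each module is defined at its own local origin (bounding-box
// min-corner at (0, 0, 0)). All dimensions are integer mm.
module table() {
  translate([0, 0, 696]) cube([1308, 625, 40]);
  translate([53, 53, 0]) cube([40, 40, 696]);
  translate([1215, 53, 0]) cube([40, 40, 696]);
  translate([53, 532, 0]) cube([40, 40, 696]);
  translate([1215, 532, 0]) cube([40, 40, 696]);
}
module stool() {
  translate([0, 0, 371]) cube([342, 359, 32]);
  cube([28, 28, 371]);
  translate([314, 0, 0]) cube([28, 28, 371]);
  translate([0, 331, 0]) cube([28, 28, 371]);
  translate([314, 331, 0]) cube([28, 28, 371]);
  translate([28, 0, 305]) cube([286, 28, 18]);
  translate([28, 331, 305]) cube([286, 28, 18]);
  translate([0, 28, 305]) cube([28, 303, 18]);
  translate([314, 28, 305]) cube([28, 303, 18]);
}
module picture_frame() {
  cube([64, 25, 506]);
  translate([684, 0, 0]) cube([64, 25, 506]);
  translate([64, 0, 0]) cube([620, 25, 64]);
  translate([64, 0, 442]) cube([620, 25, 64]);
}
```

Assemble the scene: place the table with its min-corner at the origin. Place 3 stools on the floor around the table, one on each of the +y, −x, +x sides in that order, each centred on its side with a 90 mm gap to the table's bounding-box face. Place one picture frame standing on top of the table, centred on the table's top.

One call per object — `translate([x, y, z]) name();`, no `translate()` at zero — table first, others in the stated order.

table();
translate([483, 715, 0]) stool();
translate([-432, 133, 0]) stool();
translate([1398, 133, 0]) stool();
translate([280, 300, 736]) picture_frame();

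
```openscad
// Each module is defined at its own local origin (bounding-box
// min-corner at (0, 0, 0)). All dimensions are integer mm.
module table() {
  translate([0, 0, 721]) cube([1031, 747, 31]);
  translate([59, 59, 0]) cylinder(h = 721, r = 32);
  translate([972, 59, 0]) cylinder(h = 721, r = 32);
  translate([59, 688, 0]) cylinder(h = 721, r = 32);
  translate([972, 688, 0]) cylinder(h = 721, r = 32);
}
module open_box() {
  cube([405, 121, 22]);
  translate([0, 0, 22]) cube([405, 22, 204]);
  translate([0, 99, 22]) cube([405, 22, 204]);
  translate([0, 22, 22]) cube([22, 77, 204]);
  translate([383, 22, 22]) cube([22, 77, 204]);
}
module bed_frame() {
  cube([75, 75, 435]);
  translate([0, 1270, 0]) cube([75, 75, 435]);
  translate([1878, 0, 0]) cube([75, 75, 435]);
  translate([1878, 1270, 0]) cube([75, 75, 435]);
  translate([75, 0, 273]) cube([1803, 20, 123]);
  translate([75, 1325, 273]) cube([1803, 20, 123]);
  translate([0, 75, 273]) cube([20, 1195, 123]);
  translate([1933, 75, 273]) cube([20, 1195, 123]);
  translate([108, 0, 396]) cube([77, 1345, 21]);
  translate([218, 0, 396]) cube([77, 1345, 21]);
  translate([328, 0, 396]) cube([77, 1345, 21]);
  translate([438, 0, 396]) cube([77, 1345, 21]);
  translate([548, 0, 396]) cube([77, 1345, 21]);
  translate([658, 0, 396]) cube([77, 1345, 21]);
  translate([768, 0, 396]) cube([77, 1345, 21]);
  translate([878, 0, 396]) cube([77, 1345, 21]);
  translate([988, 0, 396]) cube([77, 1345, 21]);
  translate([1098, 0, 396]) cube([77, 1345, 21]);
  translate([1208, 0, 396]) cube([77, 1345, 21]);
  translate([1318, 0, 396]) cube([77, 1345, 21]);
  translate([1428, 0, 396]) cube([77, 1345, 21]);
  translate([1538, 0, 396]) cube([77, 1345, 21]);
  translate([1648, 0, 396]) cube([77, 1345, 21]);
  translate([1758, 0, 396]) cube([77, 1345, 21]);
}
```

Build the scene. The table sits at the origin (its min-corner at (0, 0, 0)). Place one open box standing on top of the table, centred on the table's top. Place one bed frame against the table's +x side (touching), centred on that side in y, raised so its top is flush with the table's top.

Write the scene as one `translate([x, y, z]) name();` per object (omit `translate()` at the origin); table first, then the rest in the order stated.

table();
translate([313, 313, 752]) open_box();
translate([1031, -299, 317]) bed_frame();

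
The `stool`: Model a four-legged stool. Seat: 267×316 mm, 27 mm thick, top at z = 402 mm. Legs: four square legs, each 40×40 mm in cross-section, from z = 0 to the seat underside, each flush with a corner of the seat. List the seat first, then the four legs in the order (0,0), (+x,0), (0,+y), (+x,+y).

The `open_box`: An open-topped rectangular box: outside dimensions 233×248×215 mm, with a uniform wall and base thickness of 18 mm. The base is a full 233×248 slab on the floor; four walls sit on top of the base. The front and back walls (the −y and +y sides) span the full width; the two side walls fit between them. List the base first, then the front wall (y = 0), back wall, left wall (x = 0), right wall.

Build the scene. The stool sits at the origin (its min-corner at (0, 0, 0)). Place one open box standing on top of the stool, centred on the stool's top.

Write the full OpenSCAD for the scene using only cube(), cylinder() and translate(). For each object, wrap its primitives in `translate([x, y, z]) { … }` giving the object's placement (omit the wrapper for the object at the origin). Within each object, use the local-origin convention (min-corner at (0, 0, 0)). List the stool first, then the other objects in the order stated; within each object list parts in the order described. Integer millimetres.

translate([0, 0, 375]) cube([267, 316, 27]);
cube([40, 40, 375]);
translate([227, 0, 0]) cube([40, 40, 375]);
translate([0, 276, 0]) cube([40, 40, 375]);
translate([227, 276, 0]) cube([40, 40, 375]);
translate([17, 34, 402]) {
  cube([233, 248, 18]);
  translate([0, 0, 18]) cube([233, 18, 197]);
  translate([0, 230, 18]) cube([233, 18, 197]);
  translate([0, 18, 18]) cube([18, 212, 197]);
  translate([215, 18, 18]) cube([18, 212, 197]);
}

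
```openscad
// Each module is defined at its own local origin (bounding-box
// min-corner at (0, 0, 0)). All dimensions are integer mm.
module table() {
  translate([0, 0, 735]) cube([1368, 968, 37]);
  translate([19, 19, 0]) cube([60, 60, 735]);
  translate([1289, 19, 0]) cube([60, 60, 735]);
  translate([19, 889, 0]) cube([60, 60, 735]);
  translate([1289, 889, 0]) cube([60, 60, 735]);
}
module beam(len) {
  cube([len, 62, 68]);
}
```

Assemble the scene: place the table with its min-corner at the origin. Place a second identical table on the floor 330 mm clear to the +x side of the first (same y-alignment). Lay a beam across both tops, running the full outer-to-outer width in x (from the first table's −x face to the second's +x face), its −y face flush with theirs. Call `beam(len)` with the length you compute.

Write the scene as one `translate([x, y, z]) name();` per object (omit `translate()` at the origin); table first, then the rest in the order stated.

table();
translate([1698, 0, 0]) table();
translate([0, 0, 772]) beam(3066);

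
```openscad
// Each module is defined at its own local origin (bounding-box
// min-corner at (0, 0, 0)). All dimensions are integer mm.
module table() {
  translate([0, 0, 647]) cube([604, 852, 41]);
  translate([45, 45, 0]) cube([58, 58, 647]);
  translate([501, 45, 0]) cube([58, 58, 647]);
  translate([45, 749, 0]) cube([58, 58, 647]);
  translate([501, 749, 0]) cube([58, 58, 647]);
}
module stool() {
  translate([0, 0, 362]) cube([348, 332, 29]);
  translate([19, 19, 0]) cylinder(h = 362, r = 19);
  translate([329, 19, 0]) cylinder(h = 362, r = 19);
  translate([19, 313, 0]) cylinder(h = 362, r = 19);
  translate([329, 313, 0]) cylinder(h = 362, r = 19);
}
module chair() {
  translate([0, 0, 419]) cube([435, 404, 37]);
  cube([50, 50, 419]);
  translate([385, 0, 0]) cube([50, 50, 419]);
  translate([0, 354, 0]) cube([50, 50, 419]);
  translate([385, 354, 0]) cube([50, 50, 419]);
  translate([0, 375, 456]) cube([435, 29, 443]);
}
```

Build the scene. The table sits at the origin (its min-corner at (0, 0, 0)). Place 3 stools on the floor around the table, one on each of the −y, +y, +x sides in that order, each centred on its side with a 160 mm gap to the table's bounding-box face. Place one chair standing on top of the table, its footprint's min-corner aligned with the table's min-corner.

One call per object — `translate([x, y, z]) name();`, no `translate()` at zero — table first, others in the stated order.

table();
translate([128, -492, 0]) stool();
translate([128, 1012, 0]) stool();
translate([764, 260, 0]) stool();
translate([0, 0, 688]) chair();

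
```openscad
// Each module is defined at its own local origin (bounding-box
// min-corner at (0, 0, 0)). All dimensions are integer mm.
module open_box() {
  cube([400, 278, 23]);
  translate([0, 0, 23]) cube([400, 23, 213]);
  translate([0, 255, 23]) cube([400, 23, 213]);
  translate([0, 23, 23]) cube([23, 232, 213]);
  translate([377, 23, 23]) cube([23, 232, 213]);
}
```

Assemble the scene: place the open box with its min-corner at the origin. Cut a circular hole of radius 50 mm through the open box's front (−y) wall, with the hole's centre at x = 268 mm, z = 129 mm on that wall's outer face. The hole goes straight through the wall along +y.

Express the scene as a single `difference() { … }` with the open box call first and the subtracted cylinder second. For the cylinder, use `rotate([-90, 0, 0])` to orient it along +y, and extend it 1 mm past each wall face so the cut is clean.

difference() {
  open_box();
  translate([268, -1, 129]) rotate([-90, 0, 0]) cylinder(h = 25, r = 50);
}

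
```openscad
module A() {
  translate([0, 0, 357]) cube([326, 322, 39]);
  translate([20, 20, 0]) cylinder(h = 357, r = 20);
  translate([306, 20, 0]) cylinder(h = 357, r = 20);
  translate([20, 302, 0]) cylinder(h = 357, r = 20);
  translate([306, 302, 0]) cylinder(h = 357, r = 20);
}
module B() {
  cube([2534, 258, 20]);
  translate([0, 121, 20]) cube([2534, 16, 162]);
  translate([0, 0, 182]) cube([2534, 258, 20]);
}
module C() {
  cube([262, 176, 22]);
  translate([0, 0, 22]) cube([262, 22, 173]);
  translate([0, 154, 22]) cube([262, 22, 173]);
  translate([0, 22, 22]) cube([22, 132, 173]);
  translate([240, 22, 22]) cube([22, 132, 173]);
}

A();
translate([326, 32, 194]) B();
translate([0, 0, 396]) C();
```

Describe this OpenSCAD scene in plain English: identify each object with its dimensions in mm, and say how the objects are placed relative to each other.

A is a simple wooden stool: a rectangular seat 326 mm (x) by 322 mm (y), 39 mm thick, top face at z = 396 mm, on four round legs, each 40 mm in diameter. The legs rest on z = 0, each leg's axis is inset half a diameter from the nearest pair of seat edges (so the leg's bounding box is flush with the corner).

B is an I-beam lying along x, 2534 mm long. Overall section height 202 mm. Two flanges 258 mm wide (y) and 20 mm thick, one on the floor and one at the top; a web 16 mm thick runs between them, centred on the flange width.

C is an open-topped rectangular box: outside dimensions 262×176×195 mm, with a uniform wall and base thickness of 22 mm. The base is a full 262×176 slab on the floor; four walls sit on top of the base. The front and back walls (the −y and +y sides) span the full width; the two side walls fit between them.

The I-beam is beside the stool with their tops flush at z = 396. The open box is on top of the stool.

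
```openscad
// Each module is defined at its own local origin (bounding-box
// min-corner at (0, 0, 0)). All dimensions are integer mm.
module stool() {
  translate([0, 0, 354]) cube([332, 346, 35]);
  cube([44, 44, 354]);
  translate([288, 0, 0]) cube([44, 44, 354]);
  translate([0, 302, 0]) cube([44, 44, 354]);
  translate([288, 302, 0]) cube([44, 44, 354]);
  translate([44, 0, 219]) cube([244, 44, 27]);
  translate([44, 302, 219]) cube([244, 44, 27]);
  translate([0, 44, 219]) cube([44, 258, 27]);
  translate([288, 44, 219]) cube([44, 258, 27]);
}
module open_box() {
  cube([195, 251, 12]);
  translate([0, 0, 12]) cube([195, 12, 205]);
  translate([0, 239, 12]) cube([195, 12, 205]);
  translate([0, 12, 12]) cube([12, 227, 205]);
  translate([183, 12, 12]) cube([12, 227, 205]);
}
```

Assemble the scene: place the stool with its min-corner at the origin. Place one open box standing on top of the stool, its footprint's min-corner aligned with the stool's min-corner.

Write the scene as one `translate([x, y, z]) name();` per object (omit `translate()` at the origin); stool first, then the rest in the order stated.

stool();
translate([0, 0, 389]) open_box();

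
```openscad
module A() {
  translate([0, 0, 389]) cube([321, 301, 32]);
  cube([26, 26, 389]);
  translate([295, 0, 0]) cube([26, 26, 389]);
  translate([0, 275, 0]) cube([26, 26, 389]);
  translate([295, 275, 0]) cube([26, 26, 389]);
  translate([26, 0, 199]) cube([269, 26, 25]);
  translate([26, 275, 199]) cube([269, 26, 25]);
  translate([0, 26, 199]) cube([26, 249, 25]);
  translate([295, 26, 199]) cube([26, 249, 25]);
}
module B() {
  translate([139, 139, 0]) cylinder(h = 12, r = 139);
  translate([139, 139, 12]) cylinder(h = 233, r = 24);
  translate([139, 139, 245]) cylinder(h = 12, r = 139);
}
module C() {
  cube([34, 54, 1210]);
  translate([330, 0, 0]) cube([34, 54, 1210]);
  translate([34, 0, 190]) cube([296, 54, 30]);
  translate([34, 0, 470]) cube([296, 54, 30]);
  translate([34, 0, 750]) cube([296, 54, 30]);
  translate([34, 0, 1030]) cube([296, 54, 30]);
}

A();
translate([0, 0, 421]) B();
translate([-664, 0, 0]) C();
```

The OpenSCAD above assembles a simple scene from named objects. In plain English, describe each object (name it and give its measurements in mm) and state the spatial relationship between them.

A is a four-legged stool. The seat is 321×301 mm, 32 mm thick, top at z = 421 mm. It stands on four square legs, each 26×26 mm in cross-section, from z = 0 to the seat underside, each flush with a corner of the seat. Four stretchers, 26 mm wide and 25 mm tall, connect adjacent legs with their undersides at z = 199 mm, each running between the inner faces of the legs it joins and aligned with the legs' outer faces on the other axis.

B is a spool: two coaxial disc flanges of radius 139 mm and thickness 12 mm, joined by a core cylinder of radius 24 mm and height 233 mm. The lower flange rests on z = 0 and the three cylinders share a vertical axis.

C is a straight ladder. Two 34×54 mm vertical rails, 1210 mm tall, stand 364 mm apart (outside-to-outside) with their front faces coplanar on the −y side. 4 rungs, each 54 mm deep and 30 mm tall, span between the inner faces of the rails, front faces flush with the rails. The lowest rung's underside is at z = 190 mm and rungs are spaced 280 mm apart (underside to underside).

The spool is on top of the stool. The ladder is on the floor beside the stool on its −x side.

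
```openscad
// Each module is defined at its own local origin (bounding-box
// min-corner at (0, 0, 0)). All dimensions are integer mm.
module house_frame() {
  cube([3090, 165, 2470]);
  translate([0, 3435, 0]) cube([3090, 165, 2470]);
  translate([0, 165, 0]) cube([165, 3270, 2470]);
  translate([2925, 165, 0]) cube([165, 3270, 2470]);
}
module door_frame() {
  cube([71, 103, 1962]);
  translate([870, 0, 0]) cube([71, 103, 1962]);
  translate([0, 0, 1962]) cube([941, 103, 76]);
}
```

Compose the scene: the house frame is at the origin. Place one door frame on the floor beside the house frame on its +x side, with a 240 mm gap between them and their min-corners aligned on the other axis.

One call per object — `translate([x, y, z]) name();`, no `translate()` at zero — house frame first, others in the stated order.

house_frame();
translate([3330, 0, 0]) door_frame();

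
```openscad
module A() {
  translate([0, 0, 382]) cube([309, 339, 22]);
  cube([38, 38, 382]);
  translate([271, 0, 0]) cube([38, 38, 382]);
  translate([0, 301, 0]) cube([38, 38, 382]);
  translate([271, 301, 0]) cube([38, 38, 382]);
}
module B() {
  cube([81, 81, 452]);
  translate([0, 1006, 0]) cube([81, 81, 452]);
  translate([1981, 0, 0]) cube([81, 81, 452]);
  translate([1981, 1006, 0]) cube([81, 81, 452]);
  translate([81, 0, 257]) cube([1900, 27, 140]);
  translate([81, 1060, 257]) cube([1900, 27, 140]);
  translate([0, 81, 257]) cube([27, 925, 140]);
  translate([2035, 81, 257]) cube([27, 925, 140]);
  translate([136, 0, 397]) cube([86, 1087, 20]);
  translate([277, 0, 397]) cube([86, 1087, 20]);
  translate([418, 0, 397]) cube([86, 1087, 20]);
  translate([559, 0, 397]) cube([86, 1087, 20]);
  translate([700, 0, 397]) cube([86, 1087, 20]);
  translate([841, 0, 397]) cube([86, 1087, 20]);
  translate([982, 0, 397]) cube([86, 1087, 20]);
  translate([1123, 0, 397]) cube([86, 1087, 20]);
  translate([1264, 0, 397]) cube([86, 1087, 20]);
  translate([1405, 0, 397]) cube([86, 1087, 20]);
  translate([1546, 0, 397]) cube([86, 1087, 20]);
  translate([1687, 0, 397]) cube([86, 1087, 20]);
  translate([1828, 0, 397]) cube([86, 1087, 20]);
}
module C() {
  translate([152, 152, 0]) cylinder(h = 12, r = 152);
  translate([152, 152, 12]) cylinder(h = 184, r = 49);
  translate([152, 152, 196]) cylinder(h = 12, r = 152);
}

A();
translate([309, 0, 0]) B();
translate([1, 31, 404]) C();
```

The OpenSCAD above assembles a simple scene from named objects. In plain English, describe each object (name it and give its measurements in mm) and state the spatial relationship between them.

A is a simple wooden stool: a rectangular seat 309 mm (x) by 339 mm (y), 22 mm thick, top face at z = 404 mm, on four square legs, each 38×38 mm in cross-section. The legs rest on z = 0, each flush with a corner of the seat.

B is a bed frame 2062 mm long (x) by 1087 mm wide (y). Four 81×81 mm corner posts, 452 mm tall, at the corners of the footprint. Four rails of 27 mm thickness and 140 mm height run between adjacent posts with their undersides at z = 257 mm, their outer faces flush with the outside of the frame (the two x-running rails run between the posts' inner faces; the two y-running rails run between the posts' inner faces). 13 slats, each 86 mm wide (x) and 20 mm thick, lie across the top of the two x-running rails, running the full 1087 mm width of the frame in y; the slats are evenly spaced along x between the inner faces of the end posts with equal gaps (rounded down to the nearest mm) at the −x end and between each pair — any rounding remainder accumulates at the +x end.

C is a spool: two coaxial disc flanges of radius 152 mm and thickness 12 mm, joined by a core cylinder of radius 49 mm and height 184 mm. The lower flange rests on z = 0 and the three cylinders share a vertical axis.

The bed frame is against the stool's +x side, with their −y faces flush. The spool is on top of the stool.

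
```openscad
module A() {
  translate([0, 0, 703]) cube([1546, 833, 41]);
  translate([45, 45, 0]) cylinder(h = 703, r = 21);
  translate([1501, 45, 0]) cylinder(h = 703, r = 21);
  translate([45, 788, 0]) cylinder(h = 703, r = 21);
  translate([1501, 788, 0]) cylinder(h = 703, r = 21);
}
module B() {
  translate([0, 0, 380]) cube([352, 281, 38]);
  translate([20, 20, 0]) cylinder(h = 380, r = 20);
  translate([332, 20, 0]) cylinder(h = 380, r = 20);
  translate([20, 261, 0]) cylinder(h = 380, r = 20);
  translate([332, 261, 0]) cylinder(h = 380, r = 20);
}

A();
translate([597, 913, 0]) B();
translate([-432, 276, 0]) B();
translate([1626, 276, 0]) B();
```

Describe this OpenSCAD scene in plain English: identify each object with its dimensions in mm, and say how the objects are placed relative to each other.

A is a rectangular dining table. The top is 1546×833×41 mm with its upper surface at z = 744 mm. It stands on four round legs of 42 mm diameter, each leg's bounding box inset 24 mm from the nearest pair of top edges, running from the floor to the underside of the top.

B is a four-legged stool. The seat is a 352×281×38 mm slab whose top surface is at z = 418 mm; four round legs, each 40 mm in diameter, run from the floor (z = 0) to the underside of the seat, each leg's axis is inset half a diameter from the nearest pair of seat edges (so the leg's bounding box is flush with the corner).

Three stools sit around the table at the +y, −x, +x sides.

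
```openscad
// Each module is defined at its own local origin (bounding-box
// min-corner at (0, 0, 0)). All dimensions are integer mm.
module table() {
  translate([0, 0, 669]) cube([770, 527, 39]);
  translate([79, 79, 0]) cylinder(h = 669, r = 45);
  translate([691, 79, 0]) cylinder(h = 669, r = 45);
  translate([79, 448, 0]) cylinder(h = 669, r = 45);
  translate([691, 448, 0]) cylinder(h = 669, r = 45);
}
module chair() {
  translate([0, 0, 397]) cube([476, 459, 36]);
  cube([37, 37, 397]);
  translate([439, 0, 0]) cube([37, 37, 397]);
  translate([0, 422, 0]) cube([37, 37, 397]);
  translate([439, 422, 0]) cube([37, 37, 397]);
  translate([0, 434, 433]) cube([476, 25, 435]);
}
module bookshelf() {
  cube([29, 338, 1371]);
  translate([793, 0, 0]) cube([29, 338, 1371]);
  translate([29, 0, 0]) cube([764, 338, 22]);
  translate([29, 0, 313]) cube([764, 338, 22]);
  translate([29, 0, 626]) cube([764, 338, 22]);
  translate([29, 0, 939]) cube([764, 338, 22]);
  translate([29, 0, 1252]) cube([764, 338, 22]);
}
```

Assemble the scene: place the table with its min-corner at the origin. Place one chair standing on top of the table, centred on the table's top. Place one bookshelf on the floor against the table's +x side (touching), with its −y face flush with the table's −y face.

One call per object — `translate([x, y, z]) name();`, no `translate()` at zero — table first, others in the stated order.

table();
translate([147, 34, 708]) chair();
translate([770, 0, 0]) bookshelf();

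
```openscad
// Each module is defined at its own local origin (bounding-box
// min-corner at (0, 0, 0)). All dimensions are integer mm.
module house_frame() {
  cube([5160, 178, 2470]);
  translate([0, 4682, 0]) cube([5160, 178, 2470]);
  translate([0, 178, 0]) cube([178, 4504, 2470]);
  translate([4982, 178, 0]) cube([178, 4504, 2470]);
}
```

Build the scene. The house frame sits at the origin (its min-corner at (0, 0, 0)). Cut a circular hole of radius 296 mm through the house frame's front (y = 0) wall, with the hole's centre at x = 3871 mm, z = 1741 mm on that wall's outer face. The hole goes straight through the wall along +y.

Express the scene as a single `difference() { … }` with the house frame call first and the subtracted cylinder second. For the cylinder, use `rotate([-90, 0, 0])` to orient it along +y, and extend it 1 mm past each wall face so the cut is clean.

difference() {
  house_frame();
  translate([3871, -1, 1741]) rotate([-90, 0, 0]) cylinder(h = 180, r = 296);
}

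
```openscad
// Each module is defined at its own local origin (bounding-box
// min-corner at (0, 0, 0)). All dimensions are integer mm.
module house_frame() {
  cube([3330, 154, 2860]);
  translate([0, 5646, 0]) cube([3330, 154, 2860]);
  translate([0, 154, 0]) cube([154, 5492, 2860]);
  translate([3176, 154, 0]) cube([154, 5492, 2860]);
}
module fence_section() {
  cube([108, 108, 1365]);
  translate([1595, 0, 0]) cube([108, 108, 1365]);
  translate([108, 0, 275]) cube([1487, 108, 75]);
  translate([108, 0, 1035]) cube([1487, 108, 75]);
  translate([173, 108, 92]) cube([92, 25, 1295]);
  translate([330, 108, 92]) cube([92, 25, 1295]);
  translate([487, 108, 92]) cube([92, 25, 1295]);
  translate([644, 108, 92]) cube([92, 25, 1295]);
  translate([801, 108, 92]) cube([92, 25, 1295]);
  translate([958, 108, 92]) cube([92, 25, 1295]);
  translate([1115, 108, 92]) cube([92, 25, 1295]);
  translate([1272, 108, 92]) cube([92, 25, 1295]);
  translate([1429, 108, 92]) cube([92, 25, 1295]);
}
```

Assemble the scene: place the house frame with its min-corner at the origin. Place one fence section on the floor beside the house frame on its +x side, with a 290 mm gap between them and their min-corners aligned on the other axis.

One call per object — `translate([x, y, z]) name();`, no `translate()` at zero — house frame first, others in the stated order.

house_frame();
translate([3620, 0, 0]) fence_section();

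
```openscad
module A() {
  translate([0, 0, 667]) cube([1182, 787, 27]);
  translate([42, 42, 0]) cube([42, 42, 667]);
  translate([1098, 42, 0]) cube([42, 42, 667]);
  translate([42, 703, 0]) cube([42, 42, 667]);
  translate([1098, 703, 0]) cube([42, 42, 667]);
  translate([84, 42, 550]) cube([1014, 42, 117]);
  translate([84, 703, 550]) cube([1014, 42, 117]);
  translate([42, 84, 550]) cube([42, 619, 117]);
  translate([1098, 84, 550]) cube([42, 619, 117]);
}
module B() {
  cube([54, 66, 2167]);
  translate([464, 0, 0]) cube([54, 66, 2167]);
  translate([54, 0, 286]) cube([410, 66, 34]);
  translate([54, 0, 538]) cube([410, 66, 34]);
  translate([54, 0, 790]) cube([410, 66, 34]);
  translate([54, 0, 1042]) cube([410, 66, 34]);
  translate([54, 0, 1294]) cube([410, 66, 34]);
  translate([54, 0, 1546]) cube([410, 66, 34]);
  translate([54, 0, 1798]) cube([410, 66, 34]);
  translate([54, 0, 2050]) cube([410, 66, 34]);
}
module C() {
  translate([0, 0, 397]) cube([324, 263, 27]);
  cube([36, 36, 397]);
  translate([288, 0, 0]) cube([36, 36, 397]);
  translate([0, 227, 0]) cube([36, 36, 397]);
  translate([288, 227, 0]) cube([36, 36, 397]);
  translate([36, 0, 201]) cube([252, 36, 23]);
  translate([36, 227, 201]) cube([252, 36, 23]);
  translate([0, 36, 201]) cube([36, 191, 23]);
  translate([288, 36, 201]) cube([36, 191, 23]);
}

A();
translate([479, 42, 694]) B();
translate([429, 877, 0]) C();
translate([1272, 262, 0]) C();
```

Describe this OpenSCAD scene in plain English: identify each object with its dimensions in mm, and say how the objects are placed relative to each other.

A is a table with a 1182×787 mm rectangular top, 27 mm thick, top surface at z = 694 mm, supported by four 42×42 mm square legs, each inset 42 mm from the nearest pair of top edges, running from the floor. Four apron rails, 42 mm thick and 117 mm tall, run between adjacent legs with their top edges flush with the underside of the top and their outer faces flush with the legs' outer faces.

B is a straight ladder. Two 54×66 mm vertical rails, 2167 mm tall, stand 518 mm apart (outside-to-outside) with their front faces coplanar on the −y side. 8 rungs, each 66 mm deep and 34 mm tall, span between the inner faces of the rails, front faces flush with the rails. The lowest rung's underside is at z = 286 mm and rungs are spaced 252 mm apart (underside to underside).

C is a four-legged stool. The seat is 324×263 mm, 27 mm thick, top at z = 424 mm. It stands on four square legs, each 36×36 mm in cross-section, from z = 0 to the seat underside, each flush with a corner of the seat. Four stretchers, 36 mm wide and 23 mm tall, connect adjacent legs with their undersides at z = 201 mm, each running between the inner faces of the legs it joins and aligned with the legs' outer faces on the other axis.

The ladder is on top of the table. Two stools sit around the table at the +y, +x sides.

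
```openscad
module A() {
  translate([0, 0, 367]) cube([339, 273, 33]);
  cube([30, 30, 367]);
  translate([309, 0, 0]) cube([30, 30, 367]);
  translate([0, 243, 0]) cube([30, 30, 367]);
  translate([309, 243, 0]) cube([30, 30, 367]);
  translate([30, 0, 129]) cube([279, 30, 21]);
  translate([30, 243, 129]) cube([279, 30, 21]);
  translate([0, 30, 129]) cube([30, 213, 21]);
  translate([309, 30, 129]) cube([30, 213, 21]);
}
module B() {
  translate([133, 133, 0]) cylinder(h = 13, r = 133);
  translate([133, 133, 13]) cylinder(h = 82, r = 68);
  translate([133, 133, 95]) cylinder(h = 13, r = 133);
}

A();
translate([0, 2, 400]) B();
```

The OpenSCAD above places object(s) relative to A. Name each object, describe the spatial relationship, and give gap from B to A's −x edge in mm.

The spool's min-x is at 0; the stool's min-x is 0; gap = 0 mm.

A is a stool. B is a spool. The spool is on top of the stool. The gap from the spool to the stool's −x edge is 0 mm.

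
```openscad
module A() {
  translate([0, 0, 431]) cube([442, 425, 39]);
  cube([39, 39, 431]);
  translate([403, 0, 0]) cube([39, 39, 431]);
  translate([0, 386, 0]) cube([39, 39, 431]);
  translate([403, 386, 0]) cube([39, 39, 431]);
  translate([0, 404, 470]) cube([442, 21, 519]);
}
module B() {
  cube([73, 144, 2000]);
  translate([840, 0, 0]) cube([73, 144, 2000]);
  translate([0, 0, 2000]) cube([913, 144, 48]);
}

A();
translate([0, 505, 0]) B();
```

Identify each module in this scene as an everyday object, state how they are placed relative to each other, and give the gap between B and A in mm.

The door frame's nearest face is 80 mm from the chair's +y face.

A is a chair. B is a door frame. The door frame is on the floor beside the chair on its +y side. The gap between the door frame and the chair is 80 mm.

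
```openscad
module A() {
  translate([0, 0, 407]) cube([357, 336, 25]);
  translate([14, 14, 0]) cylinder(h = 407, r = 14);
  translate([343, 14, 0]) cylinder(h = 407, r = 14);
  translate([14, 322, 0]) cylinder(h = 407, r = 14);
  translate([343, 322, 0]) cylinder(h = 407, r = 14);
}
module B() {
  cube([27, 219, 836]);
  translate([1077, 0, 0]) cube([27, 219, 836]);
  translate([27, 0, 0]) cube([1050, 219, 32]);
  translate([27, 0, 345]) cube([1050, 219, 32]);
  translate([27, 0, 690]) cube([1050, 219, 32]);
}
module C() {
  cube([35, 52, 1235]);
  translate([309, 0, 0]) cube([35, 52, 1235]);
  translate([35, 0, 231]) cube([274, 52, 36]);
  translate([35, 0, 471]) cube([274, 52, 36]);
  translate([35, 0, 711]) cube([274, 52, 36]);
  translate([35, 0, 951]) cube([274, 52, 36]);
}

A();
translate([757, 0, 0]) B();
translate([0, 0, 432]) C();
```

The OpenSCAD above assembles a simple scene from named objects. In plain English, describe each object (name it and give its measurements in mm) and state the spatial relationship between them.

A is a four-legged stool. The seat is a 357×336×25 mm slab whose top surface is at z = 432 mm; four round legs, each 28 mm in diameter, run from the floor (z = 0) to the underside of the seat, each leg's axis is inset half a diameter from the nearest pair of seat edges (so the leg's bounding box is flush with the corner).

B is a bookshelf 1104 mm wide overall, 219 mm deep and 836 mm tall. The two sides are 27 mm thick vertical panels. 3 horizontal shelves of 32 mm thickness span between the inner faces of the sides; the lowest shelf sits on the floor and shelves are stacked with a clear vertical gap of 313 mm between each pair.

C is a straight ladder. Two 35×52 mm vertical rails, 1235 mm tall, stand 344 mm apart (outside-to-outside) with their front faces coplanar on the −y side. 4 rungs, each 52 mm deep and 36 mm tall, span between the inner faces of the rails, front faces flush with the rails. The lowest rung's underside is at z = 231 mm and rungs are spaced 240 mm apart (underside to underside).

The bookshelf is on the floor beside the stool on its +x side. The ladder is on top of the stool.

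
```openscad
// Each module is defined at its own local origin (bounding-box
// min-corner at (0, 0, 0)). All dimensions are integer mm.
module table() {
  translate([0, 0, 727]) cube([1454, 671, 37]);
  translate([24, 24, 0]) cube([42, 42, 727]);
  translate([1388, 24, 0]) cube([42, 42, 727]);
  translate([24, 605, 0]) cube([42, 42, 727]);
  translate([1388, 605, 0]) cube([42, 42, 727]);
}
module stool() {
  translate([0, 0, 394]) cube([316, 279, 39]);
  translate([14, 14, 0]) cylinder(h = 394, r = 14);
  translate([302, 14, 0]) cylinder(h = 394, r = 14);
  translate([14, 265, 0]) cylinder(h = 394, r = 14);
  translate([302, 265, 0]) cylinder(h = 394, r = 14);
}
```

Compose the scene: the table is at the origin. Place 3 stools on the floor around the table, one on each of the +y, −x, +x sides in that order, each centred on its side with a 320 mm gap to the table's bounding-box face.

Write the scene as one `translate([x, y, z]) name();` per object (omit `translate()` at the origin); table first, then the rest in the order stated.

table();
translate([569, 991, 0]) stool();
translate([-636, 196, 0]) stool();
translate([1774, 196, 0]) stool();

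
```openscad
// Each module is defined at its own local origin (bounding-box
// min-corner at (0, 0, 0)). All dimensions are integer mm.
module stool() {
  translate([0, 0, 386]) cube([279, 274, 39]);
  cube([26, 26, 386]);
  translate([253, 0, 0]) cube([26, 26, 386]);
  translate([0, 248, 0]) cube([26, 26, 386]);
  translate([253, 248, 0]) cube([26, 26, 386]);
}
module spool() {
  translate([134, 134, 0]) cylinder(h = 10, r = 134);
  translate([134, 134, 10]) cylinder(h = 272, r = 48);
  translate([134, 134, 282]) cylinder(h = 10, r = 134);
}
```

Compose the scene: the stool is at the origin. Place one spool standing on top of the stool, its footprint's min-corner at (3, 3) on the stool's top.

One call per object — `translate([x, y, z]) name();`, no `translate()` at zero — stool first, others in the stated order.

stool();
translate([3, 3, 425]) spool();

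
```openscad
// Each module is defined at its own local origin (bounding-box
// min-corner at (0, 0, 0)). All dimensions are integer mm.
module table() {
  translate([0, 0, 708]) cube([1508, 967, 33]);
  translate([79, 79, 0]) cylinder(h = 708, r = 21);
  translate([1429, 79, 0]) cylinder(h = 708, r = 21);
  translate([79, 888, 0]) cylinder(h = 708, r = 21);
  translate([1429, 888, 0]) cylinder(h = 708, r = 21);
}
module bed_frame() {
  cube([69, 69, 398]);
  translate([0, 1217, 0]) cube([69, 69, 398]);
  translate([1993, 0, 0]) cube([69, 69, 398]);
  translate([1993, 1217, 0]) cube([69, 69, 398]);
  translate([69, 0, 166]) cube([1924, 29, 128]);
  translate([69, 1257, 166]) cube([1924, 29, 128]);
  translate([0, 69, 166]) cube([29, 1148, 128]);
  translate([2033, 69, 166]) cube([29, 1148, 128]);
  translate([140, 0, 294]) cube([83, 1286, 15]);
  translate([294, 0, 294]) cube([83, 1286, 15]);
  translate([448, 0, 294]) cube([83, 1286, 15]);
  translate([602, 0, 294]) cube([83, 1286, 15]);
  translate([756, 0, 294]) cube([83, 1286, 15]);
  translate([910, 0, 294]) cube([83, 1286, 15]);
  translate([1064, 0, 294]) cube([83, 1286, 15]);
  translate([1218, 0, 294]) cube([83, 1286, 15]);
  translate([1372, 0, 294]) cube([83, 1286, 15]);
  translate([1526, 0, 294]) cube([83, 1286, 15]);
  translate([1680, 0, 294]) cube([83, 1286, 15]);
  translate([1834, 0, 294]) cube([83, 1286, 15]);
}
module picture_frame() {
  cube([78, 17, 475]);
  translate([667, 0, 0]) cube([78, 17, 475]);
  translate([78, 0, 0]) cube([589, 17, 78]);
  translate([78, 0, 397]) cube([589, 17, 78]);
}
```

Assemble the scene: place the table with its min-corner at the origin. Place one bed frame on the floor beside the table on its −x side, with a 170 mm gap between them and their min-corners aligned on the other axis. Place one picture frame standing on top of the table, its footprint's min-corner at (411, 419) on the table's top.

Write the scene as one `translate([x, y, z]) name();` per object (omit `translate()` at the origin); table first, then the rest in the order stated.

table();
translate([-2232, 0, 0]) bed_frame();
translate([411, 419, 741]) picture_frame();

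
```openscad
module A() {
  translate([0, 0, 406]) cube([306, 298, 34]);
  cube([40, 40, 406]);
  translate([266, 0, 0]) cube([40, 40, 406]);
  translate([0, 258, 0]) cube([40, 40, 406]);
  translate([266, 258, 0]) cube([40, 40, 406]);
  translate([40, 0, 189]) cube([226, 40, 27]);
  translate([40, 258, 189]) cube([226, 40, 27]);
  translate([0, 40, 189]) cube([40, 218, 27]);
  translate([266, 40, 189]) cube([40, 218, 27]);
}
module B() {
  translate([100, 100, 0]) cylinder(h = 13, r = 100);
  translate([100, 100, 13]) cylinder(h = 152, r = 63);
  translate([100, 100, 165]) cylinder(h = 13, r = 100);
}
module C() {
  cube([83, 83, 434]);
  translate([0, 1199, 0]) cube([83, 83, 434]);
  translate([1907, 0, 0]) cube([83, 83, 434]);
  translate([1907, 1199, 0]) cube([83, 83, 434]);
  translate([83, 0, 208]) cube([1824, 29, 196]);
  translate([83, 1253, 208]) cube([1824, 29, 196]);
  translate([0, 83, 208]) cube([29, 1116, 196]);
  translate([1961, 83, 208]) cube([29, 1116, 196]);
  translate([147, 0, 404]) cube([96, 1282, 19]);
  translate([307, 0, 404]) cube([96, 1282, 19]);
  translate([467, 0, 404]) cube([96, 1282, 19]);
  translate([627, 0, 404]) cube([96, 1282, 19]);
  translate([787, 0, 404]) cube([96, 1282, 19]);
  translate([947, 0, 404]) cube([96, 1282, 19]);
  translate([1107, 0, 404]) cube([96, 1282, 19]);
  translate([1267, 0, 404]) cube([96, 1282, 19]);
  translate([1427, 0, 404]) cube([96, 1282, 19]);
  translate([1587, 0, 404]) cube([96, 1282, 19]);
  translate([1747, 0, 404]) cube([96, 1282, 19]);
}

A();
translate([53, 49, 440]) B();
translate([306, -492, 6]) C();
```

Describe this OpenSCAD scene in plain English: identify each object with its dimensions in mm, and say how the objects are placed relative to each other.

A is a four-legged stool. The seat is 306×298 mm, 34 mm thick, top at z = 440 mm. It stands on four square legs, each 40×40 mm in cross-section, from z = 0 to the seat underside, each flush with a corner of the seat. Four stretchers, 40 mm wide and 27 mm tall, connect adjacent legs with their undersides at z = 189 mm, each running between the inner faces of the legs it joins and aligned with the legs' outer faces on the other axis.

B is a spool: two coaxial disc flanges of radius 100 mm and thickness 13 mm, joined by a core cylinder of radius 63 mm and height 152 mm. The lower flange rests on z = 0 and the three cylinders share a vertical axis.

C is a bed frame 1990 mm long (x) by 1282 mm wide (y). Four 83×83 mm corner posts, 434 mm tall, at the corners of the footprint. Four rails of 29 mm thickness and 196 mm height run between adjacent posts with their undersides at z = 208 mm, their outer faces flush with the outside of the frame (the two x-running rails run between the posts' inner faces; the two y-running rails run between the posts' inner faces). 11 slats, each 96 mm wide (x) and 19 mm thick, lie across the top of the two x-running rails, running the full 1282 mm width of the frame in y; the slats are evenly spaced along x between the inner faces of the end posts with equal gaps (rounded down to the nearest mm) at the −x end and between each pair — any rounding remainder accumulates at the +x end.

The spool is on top of the stool, centred. The bed frame is beside the stool with their tops flush at z = 440.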